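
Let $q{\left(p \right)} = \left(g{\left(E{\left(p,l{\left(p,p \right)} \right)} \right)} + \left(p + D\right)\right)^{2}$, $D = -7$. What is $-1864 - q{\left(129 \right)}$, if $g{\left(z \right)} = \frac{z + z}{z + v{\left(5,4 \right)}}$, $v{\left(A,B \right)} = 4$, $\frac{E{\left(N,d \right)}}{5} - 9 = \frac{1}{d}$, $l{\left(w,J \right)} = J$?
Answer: $- \frac{172074273032}{10004569} \approx -17200.0$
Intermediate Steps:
$E{\left(N,d \right)} = 45 + \frac{5}{d}$
$g{\left(z \right)} = \frac{2 z}{4 + z}$ ($g{\left(z \right)} = \frac{z + z}{z + 4} = \frac{2 z}{4 + z}$)
$q{\left(p \right)} = \left(-7 + p + \frac{2 \left(45 + \frac{5}{p}\right)}{49 + \frac{5}{p}}\right)^{2}$ ($q{\left(p \right)} = \left(\frac{2 \left(45 + \frac{5}{p}\right)}{4 + \left(45 + \frac{5}{p}\right)} + \left(p - 7\right)\right)^{2} = \left(\frac{2 \left(45 + \frac{5}{p}\right)}{49 + \frac{5}{p}} + \left(-7 + p\right)\right)^{2} = \left(-7 + p + \frac{2 \left(45 + \frac{5}{p}\right)}{49 + \frac{5}{p}}\right)^{2}$)
$-1864 - q{\left(129 \right)} = -1864 - \frac{\left(-25 - 31992 + 49 \cdot 129^{2}\right)^{2}}{\left(5 + 49 \cdot 129\right)^{2}} = -1864 - \frac{\left(-25 - 31992 + 49 \cdot 16641\right)^{2}}{\left(5 + 6321\right)^{2}} = -1864 - \frac{\left(-25 - 31992 + 815409\right)^{2}}{40018276} = -1864 - \frac{783392^{2}}{40018276} = -1864 - \frac{1}{40018276} \cdot 613703025664 = -1864 - \frac{153425756416}{10004569} = - \frac{172074273032}{10004569}$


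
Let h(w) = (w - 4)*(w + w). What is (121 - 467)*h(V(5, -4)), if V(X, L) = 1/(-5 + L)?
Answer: -25604/81 ≈ -316.10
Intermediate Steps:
h(w) = 2*w*(-4 + w) (h(w) = (-4 + w)*(2*w) = 2*w*(-4 + w))
(121 - 467)*h(V(5, -4)) = (121 - 467)*(2*(-4 + 1/(-5 - 4))/(-5 - 4)) = -692*(-4 + 1/(-9))/(-9) = -692*(-1)*(-4 - ⅑)/9 = -692*(-1)*(-37)/(9*9) = -346*74/81 = -25604/81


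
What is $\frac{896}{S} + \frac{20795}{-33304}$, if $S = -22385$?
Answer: $- \frac{495336459}{745510040} \approx -0.66443$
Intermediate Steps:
$\frac{896}{S} + \frac{20795}{-33304} = \frac{896}{-22385} + \frac{20795}{-33304} = 896 \left(- \frac{1}{22385}\right) + 20795 \left(- \frac{1}{33304}\right) = - \frac{896}{22385} - \frac{20795}{33304} = - \frac{495336459}{745510040}$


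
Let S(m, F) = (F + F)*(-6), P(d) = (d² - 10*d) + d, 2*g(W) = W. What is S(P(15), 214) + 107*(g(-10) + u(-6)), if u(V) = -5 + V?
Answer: -4280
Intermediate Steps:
g(W) = W/2
P(d) = d² - 9*d
S(m, F) = -12*F (S(m, F) = (2*F)*(-6) = -12*F)
S(P(15), 214) + 107*(g(-10) + u(-6)) = -12*214 + 107*((½)*(-10) + (-5 - 6)) = -2568 + 107*(-5 - 11) = -2568 + 107*(-16) = -2568 - 1712 = -4280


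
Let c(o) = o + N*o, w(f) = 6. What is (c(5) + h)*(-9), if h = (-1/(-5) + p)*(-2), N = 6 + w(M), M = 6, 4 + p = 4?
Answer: -2907/5 ≈ -581.40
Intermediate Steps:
p = 0 (p = -4 + 4 = 0)
N = 12 (N = 6 + 6 = 12)
h = -⅖ (h = (-1/(-5) + 0)*(-2) = (-1*(-⅕) + 0)*(-2) = (⅕ + 0)*(-2) = (⅕)*(-2) = -⅖ ≈ -0.40000)
c(o) = 13*o (c(o) = o + 12*o = 13*o)
(c(5) + h)*(-9) = (13*5 - ⅖)*(-9) = (65 - ⅖)*(-9) = (323/5)*(-9) = -2907/5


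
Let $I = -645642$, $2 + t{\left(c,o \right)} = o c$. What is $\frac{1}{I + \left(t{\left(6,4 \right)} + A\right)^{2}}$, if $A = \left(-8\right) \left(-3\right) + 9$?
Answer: $- \frac{1}{642617} \approx -1.5561 \cdot 10^{-6}$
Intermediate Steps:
$t{\left(c,o \right)} = -2 + c o$ ($t{\left(c,o \right)} = -2 + o c = -2 + c o$)
$A = 33$ ($A = 24 + 9 = 33$)
$\frac{1}{I + \left(t{\left(6,4 \right)} + A\right)^{2}} = \frac{1}{-645642 + \left(\left(-2 + 6 \cdot 4\right) + 33\right)^{2}} = \frac{1}{-645642 + \left(\left(-2 + 24\right) + 33\right)^{2}} = \frac{1}{-645642 + \left(22 + 33\right)^{2}} = \frac{1}{-645642 + 55^{2}} = \frac{1}{-645642 + 3025} = \frac{1}{-642617} = - \frac{1}{642617}$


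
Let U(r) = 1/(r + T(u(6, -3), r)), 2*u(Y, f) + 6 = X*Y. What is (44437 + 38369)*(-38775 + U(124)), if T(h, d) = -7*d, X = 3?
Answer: -398139542401/124 ≈ -3.2108e+9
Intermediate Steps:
u(Y, f) = -3 + 3*Y/2 (u(Y, f) = -3 + (3*Y)/2 = -3 + 3*Y/2)
U(r) = -1/(6*r) (U(r) = 1/(r - 7*r) = 1/(-6*r) = -1/(6*r))
(44437 + 38369)*(-38775 + U(124)) = (44437 + 38369)*(-38775 - 1/6/124) = 82806*(-38775 - 1/6*1/124) = 82806*(-38775 - 1/744) = 82806*(-28848601/744) = -398139542401/124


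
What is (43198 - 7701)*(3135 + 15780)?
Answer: 671425755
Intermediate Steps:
(43198 - 7701)*(3135 + 15780) = 35497*18915 = 671425755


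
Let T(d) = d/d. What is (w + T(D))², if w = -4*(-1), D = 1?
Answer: 25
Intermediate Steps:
T(d) = 1
w = 4
(w + T(D))² = (4 + 1)² = 5² = 25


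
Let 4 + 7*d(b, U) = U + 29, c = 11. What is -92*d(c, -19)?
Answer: -552/7 ≈ -78.857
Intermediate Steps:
d(b, U) = 25/7 + U/7 (d(b, U) = -4/7 + (U + 29)/7 = -4/7 + (29 + U)/7 = -4/7 + (29/7 + U/7) = 25/7 + U/7)
-92*d(c, -19) = -92*(25/7 + (⅐)*(-19)) = -92*(25/7 - 19/7) = -92*6/7 = -552/7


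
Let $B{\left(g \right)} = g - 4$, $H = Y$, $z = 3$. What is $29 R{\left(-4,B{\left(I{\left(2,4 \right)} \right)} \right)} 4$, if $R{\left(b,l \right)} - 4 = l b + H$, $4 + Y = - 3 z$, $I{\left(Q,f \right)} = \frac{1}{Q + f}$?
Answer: $\frac{2204}{3} \approx 734.67$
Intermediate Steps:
$Y = -13$ ($Y = -4 - 9 = -13$)
$H = -13$
$B{\left(g \right)} = -4 + g$
$R{\left(b,l \right)} = -9 + b l$ ($R{\left(b,l \right)} = 4 + \left(l b - 13\right) = 4 + \left(b l - 13\right) = 4 + \left(-13 + b l\right) = -9 + b l$)
$29 R{\left(-4,B{\left(I{\left(2,4 \right)} \right)} \right)} 4 = 29 \left(-9 - 4 \left(-4 + \frac{1}{2 + 4}\right)\right) 4 = 29 \left(-9 - 4 \left(-4 + \frac{1}{6}\right)\right) 4 = 29 \left(-9 - - \frac{46}{3}\right) 4 = 29 \left(-9 + \frac{46}{3}\right) 4 = 29 \cdot \frac{19}{3} \cdot 4 = \frac{551}{3} \cdot 4 = \frac{2204}{3}$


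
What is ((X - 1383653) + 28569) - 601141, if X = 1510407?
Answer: -445818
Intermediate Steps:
((X - 1383653) + 28569) - 601141 = ((1510407 - 1383653) + 28569) - 601141 = (126754 + 28569) - 601141 = 155323 - 601141 = -445818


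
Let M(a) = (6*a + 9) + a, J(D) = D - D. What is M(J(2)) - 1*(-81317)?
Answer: 81326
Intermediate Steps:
J(D) = 0
M(a) = 9 + 7*a (M(a) = (9 + 6*a) + a = 9 + 7*a)
M(J(2)) - 1*(-81317) = (9 + 7*0) - 1*(-81317) = (9 + 0) + 81317 = 9 + 81317 = 81326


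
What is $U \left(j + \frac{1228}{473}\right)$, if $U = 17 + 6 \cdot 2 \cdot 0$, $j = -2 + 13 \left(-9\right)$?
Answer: $- \frac{936003}{473} \approx -1978.9$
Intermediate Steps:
$j = -119$ ($j = -2 - 117 = -119$)
$U = 17$ ($U = 17 + 6 \cdot 0 = 17 + 0 = 17$)
$U \left(j + \frac{1228}{473}\right) = 17 \left(-119 + \frac{1228}{473}\right) = 17 \left(- \frac{55059}{473}\right) = - \frac{936003}{473}$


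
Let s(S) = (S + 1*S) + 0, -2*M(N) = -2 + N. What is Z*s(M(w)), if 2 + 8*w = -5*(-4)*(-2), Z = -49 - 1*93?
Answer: -2059/2 ≈ -1029.5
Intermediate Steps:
Z = -142 (Z = -49 - 93 = -142)
w = -21/4 (w = -¼ + (-5*(-4)*(-2))/8 = -¼ + (20*(-2))/8 = -¼ + (⅛)*(-40) = -¼ - 5 = -21/4 ≈ -5.2500)
M(N) = 1 - N/2 (M(N) = -(-2 + N)/2 = 1 - N/2)
s(S) = 2*S (s(S) = (S + S) + 0 = 2*S + 0 = 2*S)
Z*s(M(w)) = -284*(1 - ½*(-21/4)) = -284*(1 + 21/8) = -284*29/8 = -142*29/4 = -2059/2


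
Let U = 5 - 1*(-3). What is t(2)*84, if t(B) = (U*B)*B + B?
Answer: 2856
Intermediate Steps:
U = 8 (U = 5 + 3 = 8)
t(B) = B + 8*B**2 (t(B) = (8*B)*B + B = 8*B**2 + B = B + 8*B**2)
t(2)*84 = (2*(1 + 8*2))*84 = (2*(1 + 16))*84 = (2*17)*84 = 34*84 = 2856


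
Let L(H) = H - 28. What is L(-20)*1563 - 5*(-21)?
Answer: -74919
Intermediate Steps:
L(H) = -28 + H
L(-20)*1563 - 5*(-21) = (-28 - 20)*1563 - 5*(-21) = -48*1563 + 105 = -75024 + 105 = -74919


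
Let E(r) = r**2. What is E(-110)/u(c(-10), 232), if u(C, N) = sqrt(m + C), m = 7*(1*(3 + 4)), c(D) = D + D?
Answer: 12100*sqrt(29)/29 ≈ 2246.9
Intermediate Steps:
c(D) = 2*D
m = 49 (m = 7*(1*7) = 7*7 = 49)
u(C, N) = sqrt(49 + C)
E(-110)/u(c(-10), 232) = (-110)**2/(sqrt(49 + 2*(-10))) = 12100/(sqrt(49 - 20)) = 12100/(sqrt(29)) = 12100*(sqrt(29)/29) = 12100*sqrt(29)/29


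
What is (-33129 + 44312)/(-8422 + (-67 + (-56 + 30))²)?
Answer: 11183/227 ≈ 49.264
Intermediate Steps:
(-33129 + 44312)/(-8422 + (-67 + (-56 + 30))²) = 11183/(-8422 + (-67 - 26)²) = 11183/(-8422 + (-93)²) = 11183/(-8422 + 8649) = 11183/227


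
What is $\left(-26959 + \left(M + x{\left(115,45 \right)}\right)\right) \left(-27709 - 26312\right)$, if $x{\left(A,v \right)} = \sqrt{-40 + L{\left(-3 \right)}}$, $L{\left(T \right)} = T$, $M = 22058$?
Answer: $264756921 - 54021 i \sqrt{43} \approx 2.6476 \cdot 10^{8} - 3.5424 \cdot 10^{5} i$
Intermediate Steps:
$x{\left(A,v \right)} = i \sqrt{43}$ ($x{\left(A,v \right)} = \sqrt{-40 - 3} = \sqrt{-43} = i \sqrt{43}$)
$\left(-26959 + \left(M + x{\left(115,45 \right)}\right)\right) \left(-27709 - 26312\right) = \left(-26959 + \left(22058 + i \sqrt{43}\right)\right) \left(-27709 - 26312\right) = \left(-4901 + i \sqrt{43}\right) \left(-54021\right) = 264756921 - 54021 i \sqrt{43}$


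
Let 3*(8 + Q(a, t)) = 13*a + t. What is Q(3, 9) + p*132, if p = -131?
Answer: -17284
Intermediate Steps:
Q(a, t) = -8 + t/3 + 13*a/3 (Q(a, t) = -8 + (13*a + t)/3 = -8 + (t + 13*a)/3 = -8 + (t/3 + 13*a/3) = -8 + t/3 + 13*a/3)
Q(3, 9) + p*132 = (-8 + (⅓)*9 + (13/3)*3) - 131*132 = (-8 + 3 + 13) - 17292 = 8 - 17292 = -17284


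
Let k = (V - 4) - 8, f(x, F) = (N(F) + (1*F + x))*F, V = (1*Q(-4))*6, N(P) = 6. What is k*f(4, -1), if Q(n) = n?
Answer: 324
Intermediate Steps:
V = -24 (V = (1*(-4))*6 = -4*6 = -24)
f(x, F) = F*(6 + F + x) (f(x, F) = (6 + (1*F + x))*F = (6 + (F + x))*F = (6 + F + x)*F = F*(6 + F + x))
k = -36 (k = (-24 - 4) - 8 = -28 - 8 = -36)
k*f(4, -1) = -(-36)*(6 - 1 + 4) = -(-36)*9 = -36*(-9) = 324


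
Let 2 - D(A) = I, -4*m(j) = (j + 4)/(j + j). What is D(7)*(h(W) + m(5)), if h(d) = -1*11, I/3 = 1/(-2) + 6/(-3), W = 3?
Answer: -8531/80 ≈ -106.64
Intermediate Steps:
I = -15/2 (I = 3*(1/(-2) + 6/(-3)) = 3*(1*(-½) + 6*(-⅓)) = 3*(-½ - 2) = 3*(-5/2) = -15/2 ≈ -7.5000)
h(d) = -11
m(j) = -(4 + j)/(8*j) (m(j) = -(j + 4)/(4*(j + j)) = -(4 + j)/(4*(2*j)) = -(4 + j)*1/(2*j)/4 = -(4 + j)/(8*j))
D(A) = 19/2 (D(A) = 2 - 1*(-15/2) = 2 + 15/2 = 19/2)
D(7)*(h(W) + m(5)) = 19*(-11 + (⅛)*(-4 - 1*5)/5)/2 = 19*(-11 + (⅛)*(⅕)*(-4 - 5))/2 = 19*(-11 + (⅛)*(⅕)*(-9))/2 = 19*(-11 - 9/40)/2 = (19/2)*(-449/40) = -8531/80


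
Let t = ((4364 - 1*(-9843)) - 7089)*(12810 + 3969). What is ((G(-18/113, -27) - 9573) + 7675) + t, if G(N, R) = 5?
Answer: 119431029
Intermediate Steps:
t = 119432922 (t = ((4364 + 9843) - 7089)*16779 = (14207 - 7089)*16779 = 7118*16779 = 119432922)
((G(-18/113, -27) - 9573) + 7675) + t = ((5 - 9573) + 7675) + 119432922 = (-9568 + 7675) + 119432922 = -1893 + 119432922 = 119431029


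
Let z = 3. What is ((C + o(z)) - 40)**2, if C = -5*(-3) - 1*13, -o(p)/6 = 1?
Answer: 1936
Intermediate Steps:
o(p) = -6 (o(p) = -6*1 = -6)
C = 2 (C = 15 - 13 = 2)
((C + o(z)) - 40)**2 = ((2 - 6) - 40)**2 = (-4 - 40)**2 = (-44)**2 = 1936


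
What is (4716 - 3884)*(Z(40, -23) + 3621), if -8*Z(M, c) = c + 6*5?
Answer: 3011944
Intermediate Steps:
Z(M, c) = -15/4 - c/8 (Z(M, c) = -(c + 6*5)/8 = -(c + 30)/8 = -(30 + c)/8 = -15/4 - c/8)
(4716 - 3884)*(Z(40, -23) + 3621) = (4716 - 3884)*((-15/4 - ⅛*(-23)) + 3621) = 832*((-15/4 + 23/8) + 3621) = 832*(-7/8 + 3621) = 832*(28961/8) = 3011944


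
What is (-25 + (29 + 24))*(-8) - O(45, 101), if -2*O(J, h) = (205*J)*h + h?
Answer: 465689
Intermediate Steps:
O(J, h) = -h/2 - 205*J*h/2 (O(J, h) = -((205*J)*h + h)/2 = -(205*J*h + h)/2 = -(h + 205*J*h)/2 = -h/2 - 205*J*h/2)
(-25 + (29 + 24))*(-8) - O(45, 101) = (-25 + (29 + 24))*(-8) - (-1)*101*(1 + 205*45)/2 = (-25 + 53)*(-8) - (-1)*101*(1 + 9225)/2 = 28*(-8) - (-1)*101*9226/2 = -224 - 1*(-465913) = -224 + 465913 = 465689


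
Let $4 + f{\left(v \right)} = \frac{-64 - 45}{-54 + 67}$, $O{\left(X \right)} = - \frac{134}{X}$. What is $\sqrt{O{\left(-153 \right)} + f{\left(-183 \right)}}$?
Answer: $\frac{i \sqrt{5058911}}{663} \approx 3.3925 i$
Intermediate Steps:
$f{\left(v \right)} = - \frac{161}{13}$ ($f{\left(v \right)} = -4 + \frac{-64 - 45}{-54 + 67} = -4 - \frac{109}{13} = - \frac{161}{13}$)
$\sqrt{O{\left(-153 \right)} + f{\left(-183 \right)}} = \sqrt{- \frac{134}{-153} - \frac{161}{13}} = \sqrt{\left(-134\right) \left(- \frac{1}{153}\right) - \frac{161}{13}} = \sqrt{\frac{134}{153} - \frac{161}{13}} = \sqrt{- \frac{22891}{1989}} = \frac{i \sqrt{5058911}}{663}$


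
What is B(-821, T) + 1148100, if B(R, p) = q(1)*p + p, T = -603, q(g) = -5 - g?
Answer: 1151115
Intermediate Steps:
B(R, p) = -5*p (B(R, p) = (-5 - 1*1)*p + p = (-5 - 1)*p + p = -6*p + p = -5*p)
B(-821, T) + 1148100 = -5*(-603) + 1148100 = 3015 + 1148100 = 1151115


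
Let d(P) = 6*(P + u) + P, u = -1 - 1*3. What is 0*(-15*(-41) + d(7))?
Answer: 0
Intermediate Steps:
u = -4 (u = -1 - 3 = -4)
d(P) = -24 + 7*P (d(P) = 6*(P - 4) + P = 6*(-4 + P) + P = (-24 + 6*P) + P = -24 + 7*P)
0*(-15*(-41) + d(7)) = 0*(-15*(-41) + (-24 + 7*7)) = 0*(615 + (-24 + 49)) = 0*(615 + 25) = 0*640 = 0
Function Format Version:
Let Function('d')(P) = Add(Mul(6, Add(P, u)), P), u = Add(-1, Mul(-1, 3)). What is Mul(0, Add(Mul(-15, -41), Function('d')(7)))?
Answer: 0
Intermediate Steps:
u = -4 (u = Add(-1, -3) = -4)
Function('d')(P) = Add(-24, Mul(7, P)) (Function('d')(P) = Add(Mul(6, Add(P, -4)), P) = Add(Mul(6, Add(-4, P)), P) = Add(Add(-24, Mul(6, P)), P) = Add(-24, Mul(7, P)))
Mul(0, Add(Mul(-15, -41), Function('d')(7))) = Mul(0, Add(Mul(-15, -41), Add(-24, Mul(7, 7)))) = Mul(0, Add(615, Add(-24, 49))) = Mul(0, Add(615, 25)) = Mul(0, 640) = 0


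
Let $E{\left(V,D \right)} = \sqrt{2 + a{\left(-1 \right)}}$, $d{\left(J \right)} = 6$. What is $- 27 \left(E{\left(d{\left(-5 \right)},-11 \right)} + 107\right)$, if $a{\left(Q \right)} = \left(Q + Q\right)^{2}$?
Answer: $-2889 - 27 \sqrt{6} \approx -2955.1$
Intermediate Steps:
$a{\left(Q \right)} = 4 Q^{2}$ ($a{\left(Q \right)} = \left(2 Q\right)^{2} = 4 Q^{2}$)
$E{\left(V,D \right)} = \sqrt{6}$ ($E{\left(V,D \right)} = \sqrt{2 + 4 \left(-1\right)^{2}} = \sqrt{2 + 4 \cdot 1} = \sqrt{2 + 4} = \sqrt{6}$)
$- 27 \left(E{\left(d{\left(-5 \right)},-11 \right)} + 107\right) = - 27 \left(\sqrt{6} + 107\right) = - 27 \left(107 + \sqrt{6}\right) = -2889 - 27 \sqrt{6}$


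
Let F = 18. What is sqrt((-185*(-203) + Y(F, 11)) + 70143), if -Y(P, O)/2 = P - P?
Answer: sqrt(107698) ≈ 328.17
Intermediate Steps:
Y(P, O) = 0 (Y(P, O) = -2*(P - P) = -2*0 = 0)
sqrt((-185*(-203) + Y(F, 11)) + 70143) = sqrt((-185*(-203) + 0) + 70143) = sqrt((37555 + 0) + 70143) = sqrt(37555 + 70143) = sqrt(107698)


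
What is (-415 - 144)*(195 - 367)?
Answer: 96148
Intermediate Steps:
(-415 - 144)*(195 - 367) = -559*(-172) = 96148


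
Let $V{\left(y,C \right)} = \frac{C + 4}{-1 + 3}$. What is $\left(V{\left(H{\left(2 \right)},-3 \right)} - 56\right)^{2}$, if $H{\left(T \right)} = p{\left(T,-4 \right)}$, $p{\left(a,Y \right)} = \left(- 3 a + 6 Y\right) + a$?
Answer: $\frac{12321}{4} \approx 3080.3$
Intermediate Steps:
$p{\left(a,Y \right)} = - 2 a + 6 Y$
$H{\left(T \right)} = -24 - 2 T$ ($H{\left(T \right)} = - 2 T + 6 \left(-4\right) = - 2 T - 24 = -24 - 2 T$)
$V{\left(y,C \right)} = 2 + \frac{C}{2}$ ($V{\left(y,C \right)} = \frac{4 + C}{2} = \left(4 + C\right) \frac{1}{2} = 2 + \frac{C}{2}$)
$\left(V{\left(H{\left(2 \right)},-3 \right)} - 56\right)^{2} = \left(\left(2 + \frac{1}{2} \left(-3\right)\right) - 56\right)^{2} = \left(\left(2 - \frac{3}{2}\right) - 56\right)^{2} = \left(\frac{1}{2} - 56\right)^{2} = \left(- \frac{111}{2}\right)^{2} = \frac{12321}{4}$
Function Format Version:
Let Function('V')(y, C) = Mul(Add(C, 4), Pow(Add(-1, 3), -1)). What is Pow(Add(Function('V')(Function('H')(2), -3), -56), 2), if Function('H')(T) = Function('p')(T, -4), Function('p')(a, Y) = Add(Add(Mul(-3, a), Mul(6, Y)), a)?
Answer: Rational(12321, 4) ≈ 3080.3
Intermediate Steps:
Function('p')(a, Y) = Add(Mul(-2, a), Mul(6, Y))
Function('H')(T) = Add(-24, Mul(-2, T)) (Function('H')(T) = Add(Mul(-2, T), Mul(6, -4)) = Add(Mul(-2, T), -24) = Add(-24, Mul(-2, T)))
Function('V')(y, C) = Add(2, Mul(Rational(1, 2), C)) (Function('V')(y, C) = Mul(Add(4, C), Pow(2, -1)) = Mul(Add(4, C), Rational(1, 2)) = Add(2, Mul(Rational(1, 2), C)))
Pow(Add(Function('V')(Function('H')(2), -3), -56), 2) = Pow(Add(Add(2, Mul(Rational(1, 2), -3)), -56), 2) = Pow(Add(Add(2, Rational(-3, 2)), -56), 2) = Pow(Add(Rational(1, 2), -56), 2) = Pow(Rational(-111, 2), 2) = Rational(12321, 4)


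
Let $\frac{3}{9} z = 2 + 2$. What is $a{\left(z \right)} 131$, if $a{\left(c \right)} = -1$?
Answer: $-131$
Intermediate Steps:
$z = 12$ ($z = 3 \left(2 + 2\right) = 3 \cdot 4 = 12$)
$a{\left(z \right)} 131 = \left(-1\right) 131 = -131$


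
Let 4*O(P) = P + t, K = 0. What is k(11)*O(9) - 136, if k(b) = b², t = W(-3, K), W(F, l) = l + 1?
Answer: 333/2 ≈ 166.50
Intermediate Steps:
W(F, l) = 1 + l
t = 1 (t = 1 + 0 = 1)
O(P) = ¼ + P/4 (O(P) = (P + 1)/4 = (1 + P)/4 = ¼ + P/4)
k(11)*O(9) - 136 = 11²*(¼ + (¼)*9) - 136 = 121*(¼ + 9/4) - 136 = 121*(5/2) - 136 = 605/2 - 136 = 333/2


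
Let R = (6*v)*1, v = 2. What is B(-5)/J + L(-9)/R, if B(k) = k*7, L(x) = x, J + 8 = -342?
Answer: -13/20 ≈ -0.65000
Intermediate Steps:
J = -350 (J = -8 - 342 = -350)
R = 12 (R = (6*2)*1 = 12*1 = 12)
B(k) = 7*k
B(-5)/J + L(-9)/R = (7*(-5))/(-350) - 9/12 = -35*(-1/350) - 9*1/12 = ⅒ - ¾ = -13/20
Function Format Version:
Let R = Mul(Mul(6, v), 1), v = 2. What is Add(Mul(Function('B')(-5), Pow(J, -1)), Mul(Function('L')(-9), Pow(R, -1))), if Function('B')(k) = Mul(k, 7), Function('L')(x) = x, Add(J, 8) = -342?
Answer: Rational(-13, 20) ≈ -0.65000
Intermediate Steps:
J = -350 (J = Add(-8, -342) = -350)
R = 12 (R = Mul(Mul(6, 2), 1) = Mul(12, 1) = 12)
Function('B')(k) = Mul(7, k)
Add(Mul(Function('B')(-5), Pow(J, -1)), Mul(Function('L')(-9), Pow(R, -1))) = Add(Mul(Mul(7, -5), Pow(-350, -1)), Mul(-9, Pow(12, -1))) = Add(Mul(-35, Rational(-1, 350)), Mul(-9, Rational(1, 12))) = Add(Rational(1, 10), Rational(-3, 4)) = Rational(-13, 20)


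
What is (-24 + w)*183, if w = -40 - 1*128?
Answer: -35136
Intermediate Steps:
w = -168 (w = -40 - 128 = -168)
(-24 + w)*183 = (-24 - 168)*183 = -192*183 = -35136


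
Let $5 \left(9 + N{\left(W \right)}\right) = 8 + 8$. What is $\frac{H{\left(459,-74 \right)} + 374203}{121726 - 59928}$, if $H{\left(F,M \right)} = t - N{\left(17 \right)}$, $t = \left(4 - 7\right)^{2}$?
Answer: $\frac{170099}{28090} \approx 6.0555$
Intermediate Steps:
$t = 9$ ($t = \left(-3\right)^{2} = 9$)
$N{\left(W \right)} = - \frac{29}{5}$ ($N{\left(W \right)} = -9 + \frac{8 + 8}{5} = -9 + \frac{1}{5} \cdot 16 = -9 + \frac{16}{5} = - \frac{29}{5}$)
$H{\left(F,M \right)} = \frac{74}{5}$ ($H{\left(F,M \right)} = 9 - - \frac{29}{5} = 9 + \frac{29}{5} = \frac{74}{5}$)
$\frac{H{\left(459,-74 \right)} + 374203}{121726 - 59928} = \frac{\frac{74}{5} + 374203}{121726 - 59928} = \frac{1871089}{5 \cdot 61798} = \frac{1871089}{5} \cdot \frac{1}{61798} = \frac{170099}{28090}$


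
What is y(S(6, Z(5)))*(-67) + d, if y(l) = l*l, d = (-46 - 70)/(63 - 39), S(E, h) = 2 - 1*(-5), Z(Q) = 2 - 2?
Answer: -19727/6 ≈ -3287.8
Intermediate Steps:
Z(Q) = 0
S(E, h) = 7 (S(E, h) = 2 + 5 = 7)
d = -29/6 (d = -116/24 = -116*1/24 = -29/6 ≈ -4.8333)
y(l) = l²
y(S(6, Z(5)))*(-67) + d = 7²*(-67) - 29/6 = 49*(-67) - 29/6 = -3283 - 29/6 = -19727/6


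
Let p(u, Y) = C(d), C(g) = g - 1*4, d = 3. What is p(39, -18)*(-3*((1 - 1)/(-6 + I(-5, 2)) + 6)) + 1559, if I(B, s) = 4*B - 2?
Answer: 1577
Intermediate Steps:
I(B, s) = -2 + 4*B
C(g) = -4 + g (C(g) = g - 4 = -4 + g)
p(u, Y) = -1 (p(u, Y) = -4 + 3 = -1)
p(39, -18)*(-3*((1 - 1)/(-6 + I(-5, 2)) + 6)) + 1559 = -(-3)*((1 - 1)/(-6 + (-2 + 4*(-5))) + 6) + 1559 = -(-3)*(0/(-6 + (-2 - 20)) + 6) + 1559 = -(-3)*(0/(-6 - 22) + 6) + 1559 = -(-3)*(0/(-28) + 6) + 1559 = -(-3)*(0*(-1/28) + 6) + 1559 = -(-3)*(0 + 6) + 1559 = -(-3)*6 + 1559 = -1*(-18) + 1559 = 18 + 1559 = 1577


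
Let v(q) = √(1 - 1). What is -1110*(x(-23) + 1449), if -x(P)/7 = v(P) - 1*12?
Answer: -1701630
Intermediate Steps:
v(q) = 0 (v(q) = √0 = 0)
x(P) = 84 (x(P) = -7*(0 - 1*12) = -7*(0 - 12) = -7*(-12) = 84)
-1110*(x(-23) + 1449) = -1110*(84 + 1449) = -1110*1533 = -1701630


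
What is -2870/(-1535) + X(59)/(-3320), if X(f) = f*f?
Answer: 837013/1019240 ≈ 0.82121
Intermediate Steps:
X(f) = f²
-2870/(-1535) + X(59)/(-3320) = -2870/(-1535) + 59²/(-3320) = -2870*(-1/1535) + 3481*(-1/3320) = 574/307 - 3481/3320 = 837013/1019240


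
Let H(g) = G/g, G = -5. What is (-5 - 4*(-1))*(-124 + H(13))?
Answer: 1617/13 ≈ 124.38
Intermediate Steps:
H(g) = -5/g
(-5 - 4*(-1))*(-124 + H(13)) = (-5 - 4*(-1))*(-124 - 5/13) = (-5 + 4)*(-124 - 5*1/13) = -(-124 - 5/13) = -1*(-1617/13) = 1617/13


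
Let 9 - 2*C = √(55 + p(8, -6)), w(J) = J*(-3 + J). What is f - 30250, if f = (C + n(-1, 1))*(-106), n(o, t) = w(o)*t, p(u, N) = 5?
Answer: -31151 + 106*√15 ≈ -30740.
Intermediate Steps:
n(o, t) = o*t*(-3 + o) (n(o, t) = (o*(-3 + o))*t = o*t*(-3 + o))
C = 9/2 - √15 (C = 9/2 - √(55 + 5)/2 = 9/2 - √15 ≈ 0.62702)
f = -901 + 106*√15 (f = ((9/2 - √15) - 1*1*(-3 - 1))*(-106) = ((9/2 - √15) - 1*1*(-4))*(-106) = ((9/2 - √15) + 4)*(-106) = (17/2 - √15)*(-106) = -901 + 106*√15 ≈ -490.46)
f - 30250 = (-901 + 106*√15) - 30250 = -31151 + 106*√15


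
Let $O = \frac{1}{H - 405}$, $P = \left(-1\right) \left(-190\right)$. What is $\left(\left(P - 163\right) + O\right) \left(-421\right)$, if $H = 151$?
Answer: $- \frac{2886797}{254} \approx -11365.0$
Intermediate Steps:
$P = 190$
$O = - \frac{1}{254}$ ($O = \frac{1}{151 - 405} = \frac{1}{-254} = - \frac{1}{254} \approx -0.003937$)
$\left(\left(P - 163\right) + O\right) \left(-421\right) = \left(\left(190 - 163\right) - \frac{1}{254}\right) \left(-421\right) = \left(27 - \frac{1}{254}\right) \left(-421\right) = \frac{6857}{254} \left(-421\right) = - \frac{2886797}{254}$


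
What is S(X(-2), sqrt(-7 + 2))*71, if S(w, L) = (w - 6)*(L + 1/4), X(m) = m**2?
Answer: -71/2 - 142*I*sqrt(5) ≈ -35.5 - 317.52*I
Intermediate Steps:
S(w, L) = (-6 + w)*(1/4 + L) (S(w, L) = (-6 + w)*(L + 1/4) = (-6 + w)*(1/4 + L))
S(X(-2), sqrt(-7 + 2))*71 = (-3/2 - 6*sqrt(-7 + 2) + (1/4)*(-2)**2 + sqrt(-7 + 2)*(-2)**2)*71 = (-3/2 - 6*I*sqrt(5) + (1/4)*4 + sqrt(-5)*4)*71 = (-3/2 - 6*I*sqrt(5) + 1 + (I*sqrt(5))*4)*71 = (-3/2 - 6*I*sqrt(5) + 1 + 4*I*sqrt(5))*71 = (-1/2 - 2*I*sqrt(5))*71 = -71/2 - 142*I*sqrt(5)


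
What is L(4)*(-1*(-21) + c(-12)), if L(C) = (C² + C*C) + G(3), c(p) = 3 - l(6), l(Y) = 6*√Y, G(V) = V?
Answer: 840 - 210*√6 ≈ 325.61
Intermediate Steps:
c(p) = 3 - 6*√6
L(C) = 3 + 2*C² (L(C) = (C² + C*C) + 3 = (C² + C²) + 3 = 2*C² + 3 = 3 + 2*C²)
L(4)*(-1*(-21) + c(-12)) = (3 + 2*4²)*(-1*(-21) + (3 - 6*√6)) = (3 + 2*16)*(21 + (3 - 6*√6)) = (3 + 32)*(24 - 6*√6) = 35*(24 - 6*√6) = 840 - 210*√6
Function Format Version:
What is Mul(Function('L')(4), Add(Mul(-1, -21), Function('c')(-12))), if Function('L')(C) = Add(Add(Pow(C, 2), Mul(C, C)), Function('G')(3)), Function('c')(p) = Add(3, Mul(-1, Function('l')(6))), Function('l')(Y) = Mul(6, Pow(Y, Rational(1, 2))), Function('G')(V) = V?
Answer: Add(840, Mul(-210, Pow(6, Rational(1, 2)))) ≈ 325.61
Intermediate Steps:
Function('c')(p) = Add(3, Mul(-6, Pow(6, Rational(1, 2)))) (Function('c')(p) = Add(3, Mul(-1, Mul(6, Pow(6, Rational(1, 2))))) = Add(3, Mul(-6, Pow(6, Rational(1, 2)))))
Function('L')(C) = Add(3, Mul(2, Pow(C, 2))) (Function('L')(C) = Add(Add(Pow(C, 2), Mul(C, C)), 3) = Add(Add(Pow(C, 2), Pow(C, 2)), 3) = Add(Mul(2, Pow(C, 2)), 3) = Add(3, Mul(2, Pow(C, 2))))
Mul(Function('L')(4), Add(Mul(-1, -21), Function('c')(-12))) = Mul(Add(3, Mul(2, Pow(4, 2))), Add(Mul(-1, -21), Add(3, Mul(-6, Pow(6, Rational(1, 2)))))) = Mul(Add(3, Mul(2, 16)), Add(21, Add(3, Mul(-6, Pow(6, Rational(1, 2)))))) = Mul(Add(3, 32), Add(24, Mul(-6, Pow(6, Rational(1, 2))))) = Mul(35, Add(24, Mul(-6, Pow(6, Rational(1, 2))))) = Add(840, Mul(-210, Pow(6, Rational(1, 2))))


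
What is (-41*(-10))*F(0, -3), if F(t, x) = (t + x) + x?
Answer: -2460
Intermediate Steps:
F(t, x) = t + 2*x
(-41*(-10))*F(0, -3) = (-41*(-10))*(0 + 2*(-3)) = 410*(0 - 6) = 410*(-6) = -2460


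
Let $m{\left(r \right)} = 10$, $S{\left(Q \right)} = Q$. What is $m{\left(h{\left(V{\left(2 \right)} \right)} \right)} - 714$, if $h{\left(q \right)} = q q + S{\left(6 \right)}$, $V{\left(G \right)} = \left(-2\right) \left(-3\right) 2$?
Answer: $-704$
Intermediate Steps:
$V{\left(G \right)} = 12$ ($V{\left(G \right)} = 6 \cdot 2 = 12$)
$h{\left(q \right)} = 6 + q^{2}$ ($h{\left(q \right)} = q q + 6 = q^{2} + 6 = 6 + q^{2}$)
$m{\left(h{\left(V{\left(2 \right)} \right)} \right)} - 714 = 10 - 714 = -704$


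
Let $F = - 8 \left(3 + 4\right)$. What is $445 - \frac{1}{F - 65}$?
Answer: $\frac{53846}{121} \approx 445.01$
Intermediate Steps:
$F = -56$ ($F = \left(-8\right) 7 = -56$)
$445 - \frac{1}{F - 65} = 445 - \frac{1}{-56 - 65} = 445 - \frac{1}{-121} = 445 - - \frac{1}{121} = 445 + \frac{1}{121} = \frac{53846}{121}$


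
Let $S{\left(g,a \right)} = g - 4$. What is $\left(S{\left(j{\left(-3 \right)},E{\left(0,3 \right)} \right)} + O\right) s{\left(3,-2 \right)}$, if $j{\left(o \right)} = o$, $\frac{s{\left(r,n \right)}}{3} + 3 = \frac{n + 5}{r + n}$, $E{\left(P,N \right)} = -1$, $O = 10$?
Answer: $0$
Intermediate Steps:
$s{\left(r,n \right)} = -9 + \frac{3 \left(5 + n\right)}{n + r}$ ($s{\left(r,n \right)} = -9 + 3 \frac{n + 5}{r + n} = -9 + 3 \frac{5 + n}{n + r} = -9 + \frac{3 \left(5 + n\right)}{n + r}$)
$S{\left(g,a \right)} = -4 + g$
$\left(S{\left(j{\left(-3 \right)},E{\left(0,3 \right)} \right)} + O\right) s{\left(3,-2 \right)} = \left(\left(-4 - 3\right) + 10\right) \frac{3 \left(5 - 9 - -4\right)}{-2 + 3} = \left(-7 + 10\right) \frac{3 \left(5 - 9 + 4\right)}{1} = 3 \cdot 3 \cdot 1 \cdot 0 = 3 \cdot 0 = 0$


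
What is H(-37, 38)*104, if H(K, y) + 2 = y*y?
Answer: 149968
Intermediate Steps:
H(K, y) = -2 + y² (H(K, y) = -2 + y*y = -2 + y²)
H(-37, 38)*104 = (-2 + 38²)*104 = (-2 + 1444)*104 = 1442*104 = 149968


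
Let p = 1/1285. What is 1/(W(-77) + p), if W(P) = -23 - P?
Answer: 1285/69391 ≈ 0.018518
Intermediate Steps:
p = 1/1285 ≈ 0.00077821
1/(W(-77) + p) = 1/((-23 - 1*(-77)) + 1/1285) = 1/((-23 + 77) + 1/1285) = 1/(54 + 1/1285) = 1/(69391/1285) = 1285/69391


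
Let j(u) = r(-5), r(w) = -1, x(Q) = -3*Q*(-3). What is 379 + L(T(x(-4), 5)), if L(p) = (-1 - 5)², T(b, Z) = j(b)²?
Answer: 415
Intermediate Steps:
x(Q) = 9*Q
j(u) = -1
T(b, Z) = 1 (T(b, Z) = (-1)² = 1)
L(p) = 36 (L(p) = (-6)² = 36)
379 + L(T(x(-4), 5)) = 379 + 36 = 415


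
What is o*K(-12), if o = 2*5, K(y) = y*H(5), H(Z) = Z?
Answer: -600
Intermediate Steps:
K(y) = 5*y (K(y) = y*5 = 5*y)
o = 10
o*K(-12) = 10*(5*(-12)) = 10*(-60) = -600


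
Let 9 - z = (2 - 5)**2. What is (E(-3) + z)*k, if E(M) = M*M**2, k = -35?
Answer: 945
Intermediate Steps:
z = 0 (z = 9 - (2 - 5)**2 = 9 - 1*(-3)**2 = 9 - 1*9 = 9 - 9 = 0)
E(M) = M**3
(E(-3) + z)*k = ((-3)**3 + 0)*(-35) = (-27 + 0)*(-35) = -27*(-35) = 945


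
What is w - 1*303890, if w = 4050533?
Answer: 3746643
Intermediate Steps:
w - 1*303890 = 4050533 - 1*303890 = 4050533 - 303890 = 3746643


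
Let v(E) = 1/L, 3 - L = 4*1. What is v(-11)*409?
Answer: -409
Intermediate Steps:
L = -1 (L = 3 - 4 = -1)
v(E) = -1 (v(E) = 1/(-1) = -1)
v(-11)*409 = -1*409 = -409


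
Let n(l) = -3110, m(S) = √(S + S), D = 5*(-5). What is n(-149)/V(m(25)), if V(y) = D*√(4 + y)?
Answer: 622/(5*√(4 + 5*√2)) ≈ 37.387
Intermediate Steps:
D = -25
m(S) = √2*√S (m(S) = √(2*S) = √2*√S)
V(y) = -25*√(4 + y)
n(-149)/V(m(25)) = -3110*(-1/(25*√(4 + √2*√25))) = -3110*(-1/(25*√(4 + √2*5))) = -3110*(-1/(25*√(4 + 5*√2))) = -(-622)/(5*√(4 + 5*√2)) = 622/(5*√(4 + 5*√2))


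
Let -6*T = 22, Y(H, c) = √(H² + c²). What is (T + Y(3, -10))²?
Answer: 1102/9 - 22*√109/3 ≈ 45.882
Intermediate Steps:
T = -11/3 (T = -⅙*22 = -11/3 ≈ -3.6667)
(T + Y(3, -10))² = (-11/3 + √(3² + (-10)²))² = (-11/3 + √(9 + 100))² = (-11/3 + √109)²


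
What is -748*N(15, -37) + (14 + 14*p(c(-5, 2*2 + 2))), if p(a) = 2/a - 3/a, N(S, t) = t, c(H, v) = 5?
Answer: 138436/5 ≈ 27687.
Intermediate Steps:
p(a) = -1/a
-748*N(15, -37) + (14 + 14*p(c(-5, 2*2 + 2))) = -748*(-37) + (14 + 14*(-1/5)) = 27676 + (14 + 14*(-1*⅕)) = 27676 + (14 + 14*(-⅕)) = 27676 + (14 - 14/5) = 27676 + 56/5 = 138436/5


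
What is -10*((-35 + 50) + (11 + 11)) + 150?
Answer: -220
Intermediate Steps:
-10*((-35 + 50) + (11 + 11)) + 150 = -10*(15 + 22) + 150 = -10*37 + 150 = -370 + 150 = -220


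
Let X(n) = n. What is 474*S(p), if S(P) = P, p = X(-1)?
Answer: -474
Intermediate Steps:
p = -1
474*S(p) = 474*(-1) = -474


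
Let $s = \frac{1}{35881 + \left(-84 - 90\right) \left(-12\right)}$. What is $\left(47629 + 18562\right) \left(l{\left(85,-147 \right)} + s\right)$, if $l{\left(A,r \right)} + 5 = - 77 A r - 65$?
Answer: $\frac{2417817342337746}{37969} \approx 6.3679 \cdot 10^{10}$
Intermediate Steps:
$l{\left(A,r \right)} = -70 - 77 A r$ ($l{\left(A,r \right)} = -5 + \left(- 77 A r - 65\right) = -5 - \left(65 + 77 A r\right) = -70 - 77 A r$)
$s = \frac{1}{37969}$ ($s = \frac{1}{35881 - -2088} = \frac{1}{35881 + 2088} = \frac{1}{37969} \approx 2.6337 \cdot 10^{-5}$)
$\left(47629 + 18562\right) \left(l{\left(85,-147 \right)} + s\right) = \left(47629 + 18562\right) \left(\left(-70 - 6545 \left(-147\right)\right) + \frac{1}{37969}\right) = 66191 \left(\left(-70 + 962115\right) + \frac{1}{37969}\right) = 66191 \left(962045 + \frac{1}{37969}\right) = 66191 \cdot \frac{36527886606}{37969} = \frac{2417817342337746}{37969}$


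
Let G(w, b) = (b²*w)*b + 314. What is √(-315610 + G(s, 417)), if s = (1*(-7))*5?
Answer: I*√2538225251 ≈ 50381.0*I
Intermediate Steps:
s = -35 (s = -7*5 = -35)
G(w, b) = 314 + w*b³ (G(w, b) = (w*b²)*b + 314 = w*b³ + 314 = 314 + w*b³)
√(-315610 + G(s, 417)) = √(-315610 + (314 - 35*417³)) = √(-315610 + (314 - 35*72511713)) = √(-315610 + (314 - 2537909955)) = √(-315610 - 2537909641) = √(-2538225251) = I*√2538225251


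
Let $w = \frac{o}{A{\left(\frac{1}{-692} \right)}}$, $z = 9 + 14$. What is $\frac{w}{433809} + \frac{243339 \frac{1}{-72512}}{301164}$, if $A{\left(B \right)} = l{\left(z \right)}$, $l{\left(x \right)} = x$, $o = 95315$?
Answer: $\frac{693020469100049}{72630340419048192} \approx 0.0095417$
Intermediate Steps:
$z = 23$
$A{\left(B \right)} = 23$
$w = \frac{95315}{23} \approx 4144.1$
$\frac{w}{433809} + \frac{243339 \frac{1}{-72512}}{301164} = \frac{95315}{23 \cdot 433809} + \frac{243339 \frac{1}{-72512}}{301164} = \frac{95315}{23} \cdot \frac{1}{433809} + 243339 \left(- \frac{1}{72512}\right) \frac{1}{301164} = \frac{95315}{9977607} - \frac{81113}{7279334656} = \frac{693020469100049}{72630340419048192}$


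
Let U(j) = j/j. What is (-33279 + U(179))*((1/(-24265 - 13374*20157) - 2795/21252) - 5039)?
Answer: 9196643669283529397/54842399634 ≈ 1.6769e+8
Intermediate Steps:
U(j) = 1
(-33279 + U(179))*((1/(-24265 - 13374*20157) - 2795/21252) - 5039) = (-33279 + 1)*((1/(-24265 - 13374*20157) - 2795/21252) - 5039) = -33278*(((1/20157)/(-37639) - 2795*1/21252) - 5039) = -33278*((-1/37639*1/20157 - 2795/21252) - 5039) = -33278*((-1/758689323 - 2795/21252) - 5039) = -33278*(-100977937097/767793594876 - 5039) = -33278*(-3869012902517261/767793594876) = 9196643669283529397/54842399634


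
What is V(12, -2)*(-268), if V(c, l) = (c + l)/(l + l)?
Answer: 670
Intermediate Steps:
V(c, l) = (c + l)/(2*l) (V(c, l) = (c + l)/((2*l)) = (c + l)*(1/(2*l)) = (c + l)/(2*l))
V(12, -2)*(-268) = ((½)*(12 - 2)/(-2))*(-268) = ((½)*(-½)*10)*(-268) = -5/2*(-268) = 670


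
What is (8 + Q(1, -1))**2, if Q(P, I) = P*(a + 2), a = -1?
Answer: 81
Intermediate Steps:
Q(P, I) = P (Q(P, I) = P*(-1 + 2) = P*1 = P)
(8 + Q(1, -1))**2 = (8 + 1)**2 = 9**2 = 81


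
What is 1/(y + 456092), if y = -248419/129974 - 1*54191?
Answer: 129974/52236432155 ≈ 2.4882e-6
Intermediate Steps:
y = -7043669453/129974 (y = -248419*1/129974 - 54191 = -248419/129974 - 54191 = -7043669453/129974 ≈ -54193.)
1/(y + 456092) = 1/(-7043669453/129974 + 456092) = 1/(52236432155/129974) = 129974/52236432155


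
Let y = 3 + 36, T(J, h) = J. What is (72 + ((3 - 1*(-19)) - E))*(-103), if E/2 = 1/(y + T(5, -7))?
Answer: -212901/22 ≈ -9677.3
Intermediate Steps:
y = 39
E = 1/22 (E = 2/(39 + 5) = 2/44 = 2*(1/44) = 1/22 ≈ 0.045455)
(72 + ((3 - 1*(-19)) - E))*(-103) = (72 + ((3 - 1*(-19)) - 1*1/22))*(-103) = (72 + ((3 + 19) - 1/22))*(-103) = (72 + (22 - 1/22))*(-103) = (72 + 483/22)*(-103) = (2067/22)*(-103) = -212901/22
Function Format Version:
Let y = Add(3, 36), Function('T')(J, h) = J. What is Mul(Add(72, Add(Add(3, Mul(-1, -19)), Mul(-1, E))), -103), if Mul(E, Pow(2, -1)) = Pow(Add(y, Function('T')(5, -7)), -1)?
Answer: Rational(-212901, 22) ≈ -9677.3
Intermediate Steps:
y = 39
E = Rational(1, 22) (E = Mul(2, Pow(Add(39, 5), -1)) = Mul(2, Pow(44, -1)) = Mul(2, Rational(1, 44)) = Rational(1, 22) ≈ 0.045455)
Mul(Add(72, Add(Add(3, Mul(-1, -19)), Mul(-1, E))), -103) = Mul(Add(72, Add(Add(3, Mul(-1, -19)), Mul(-1, Rational(1, 22)))), -103) = Mul(Add(72, Add(Add(3, 19), Rational(-1, 22))), -103) = Mul(Add(72, Add(22, Rational(-1, 22))), -103) = Mul(Add(72, Rational(483, 22)), -103) = Mul(Rational(2067, 22), -103) = Rational(-212901, 22)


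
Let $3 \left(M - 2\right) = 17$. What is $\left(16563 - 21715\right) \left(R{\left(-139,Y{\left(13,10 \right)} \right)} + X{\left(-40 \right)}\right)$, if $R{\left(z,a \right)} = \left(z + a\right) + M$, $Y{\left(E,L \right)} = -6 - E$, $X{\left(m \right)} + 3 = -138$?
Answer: $\frac{4502848}{3} \approx 1.501 \cdot 10^{6}$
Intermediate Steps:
$M = \frac{23}{3}$ ($M = 2 + \frac{1}{3} \cdot 17 = 2 + \frac{17}{3} = \frac{23}{3} \approx 7.6667$)
$X{\left(m \right)} = -141$ ($X{\left(m \right)} = -3 - 138 = -141$)
$R{\left(z,a \right)} = \frac{23}{3} + a + z$ ($R{\left(z,a \right)} = \left(z + a\right) + \frac{23}{3} = \left(a + z\right) + \frac{23}{3} = \frac{23}{3} + a + z$)
$\left(16563 - 21715\right) \left(R{\left(-139,Y{\left(13,10 \right)} \right)} + X{\left(-40 \right)}\right) = \left(16563 - 21715\right) \left(\left(\frac{23}{3} - 19 - 139\right) - 141\right) = - 5152 \left(\left(\frac{23}{3} - 19 - 139\right) - 141\right) = - 5152 \left(- \frac{451}{3} - 141\right) = \left(-5152\right) \left(- \frac{874}{3}\right) = \frac{4502848}{3}$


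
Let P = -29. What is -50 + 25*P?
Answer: -775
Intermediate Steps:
-50 + 25*P = -50 + 25*(-29) = -50 - 725 = -775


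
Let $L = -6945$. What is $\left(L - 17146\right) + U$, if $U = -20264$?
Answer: $-44355$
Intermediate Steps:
$\left(L - 17146\right) + U = \left(-6945 - 17146\right) - 20264 = -24091 - 20264 = -44355$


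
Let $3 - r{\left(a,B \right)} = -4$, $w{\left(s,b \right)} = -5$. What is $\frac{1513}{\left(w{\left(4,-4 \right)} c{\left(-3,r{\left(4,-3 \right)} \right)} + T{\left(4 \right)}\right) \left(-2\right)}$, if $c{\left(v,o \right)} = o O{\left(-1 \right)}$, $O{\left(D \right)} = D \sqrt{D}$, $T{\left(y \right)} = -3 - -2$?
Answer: $\frac{1513}{2452} + \frac{52955 i}{2452} \approx 0.61705 + 21.597 i$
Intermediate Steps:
$T{\left(y \right)} = -1$ ($T{\left(y \right)} = -3 + 2 = -1$)
$O{\left(D \right)} = D^{\frac{3}{2}}$
$r{\left(a,B \right)} = 7$ ($r{\left(a,B \right)} = 3 - -4 = 3 + 4 = 7$)
$c{\left(v,o \right)} = - i o$ ($c{\left(v,o \right)} = o \left(-1\right)^{\frac{3}{2}} = o \left(- i\right) = - i o$)
$\frac{1513}{\left(w{\left(4,-4 \right)} c{\left(-3,r{\left(4,-3 \right)} \right)} + T{\left(4 \right)}\right) \left(-2\right)} = \frac{1513}{\left(- 5 \left(\left(-1\right) i 7\right) - 1\right) \left(-2\right)} = \frac{1513}{\left(- 5 \left(- 7 i\right) - 1\right) \left(-2\right)} = \frac{1513}{\left(35 i - 1\right) \left(-2\right)} = \frac{1513}{\left(-1 + 35 i\right) \left(-2\right)} = \frac{1513}{2 - 70 i} = 1513 \frac{2 + 70 i}{4904} = \frac{1513 \left(2 + 70 i\right)}{4904}$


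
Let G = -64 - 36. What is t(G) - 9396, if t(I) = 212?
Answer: -9184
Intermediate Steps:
G = -100
t(G) - 9396 = 212 - 9396 = -9184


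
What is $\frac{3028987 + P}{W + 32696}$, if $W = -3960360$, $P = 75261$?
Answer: $- \frac{388031}{490958} \approx -0.79035$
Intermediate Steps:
$\frac{3028987 + P}{W + 32696} = \frac{3028987 + 75261}{-3960360 + 32696} = \frac{3104248}{-3927664} = 3104248 \left(- \frac{1}{3927664}\right) = - \frac{388031}{490958}$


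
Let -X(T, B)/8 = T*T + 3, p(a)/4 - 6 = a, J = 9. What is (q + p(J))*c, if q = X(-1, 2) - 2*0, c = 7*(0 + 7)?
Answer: 1372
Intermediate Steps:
p(a) = 24 + 4*a
X(T, B) = -24 - 8*T² (X(T, B) = -8*(T*T + 3) = -8*(T² + 3) = -8*(3 + T²) = -24 - 8*T²)
c = 49 (c = 7*7 = 49)
q = -32 (q = (-24 - 8*(-1)²) - 2*0 = (-24 - 8*1) + 0 = (-24 - 8) + 0 = -32 + 0 = -32)
(q + p(J))*c = (-32 + (24 + 4*9))*49 = (-32 + (24 + 36))*49 = (-32 + 60)*49 = 28*49 = 1372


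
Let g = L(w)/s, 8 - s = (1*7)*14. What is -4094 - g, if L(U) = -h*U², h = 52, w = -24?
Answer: -22134/5 ≈ -4426.8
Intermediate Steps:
s = -90 (s = 8 - 1*7*14 = 8 - 7*14 = 8 - 1*98 = 8 - 98 = -90)
L(U) = -52*U²
g = 1664/5 (g = -52*(-24)²/(-90) = -52*576*(-1/90) = -29952*(-1/90) = 1664/5 ≈ 332.80)
-4094 - g = -4094 - 1*1664/5 = -4094 - 1664/5 = -22134/5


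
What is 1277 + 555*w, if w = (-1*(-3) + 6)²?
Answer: 46232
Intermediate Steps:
w = 81 (w = (3 + 6)² = 9² = 81)
1277 + 555*w = 1277 + 555*81 = 1277 + 44955 = 46232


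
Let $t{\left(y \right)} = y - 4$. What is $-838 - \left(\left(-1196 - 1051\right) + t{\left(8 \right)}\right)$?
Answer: $1405$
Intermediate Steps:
$t{\left(y \right)} = -4 + y$ ($t{\left(y \right)} = y - 4 = -4 + y$)
$-838 - \left(\left(-1196 - 1051\right) + t{\left(8 \right)}\right) = -838 - \left(\left(-1196 - 1051\right) + \left(-4 + 8\right)\right) = -838 - \left(-2247 + 4\right) = -838 - -2243 = -838 + 2243 = 1405$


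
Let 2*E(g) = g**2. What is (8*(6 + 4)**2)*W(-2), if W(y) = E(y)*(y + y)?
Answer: -6400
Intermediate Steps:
E(g) = g**2/2
W(y) = y**3 (W(y) = (y**2/2)*(y + y) = (y**2/2)*(2*y) = y**3)
(8*(6 + 4)**2)*W(-2) = (8*(6 + 4)**2)*(-2)**3 = (8*10**2)*(-8) = (8*100)*(-8) = 800*(-8) = -6400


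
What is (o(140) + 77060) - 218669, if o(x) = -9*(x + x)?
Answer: -144129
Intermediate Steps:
o(x) = -18*x
(o(140) + 77060) - 218669 = (-18*140 + 77060) - 218669 = (-2520 + 77060) - 218669 = 74540 - 218669 = -144129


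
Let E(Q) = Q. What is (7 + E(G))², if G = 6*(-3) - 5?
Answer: 256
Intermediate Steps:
G = -23 (G = -18 - 5 = -23)
(7 + E(G))² = (7 - 23)² = (-16)² = 256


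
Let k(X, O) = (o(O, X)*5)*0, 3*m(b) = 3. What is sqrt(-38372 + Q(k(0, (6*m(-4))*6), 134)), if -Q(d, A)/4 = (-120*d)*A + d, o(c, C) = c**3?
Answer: 2*I*sqrt(9593) ≈ 195.89*I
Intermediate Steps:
m(b) = 1 (m(b) = (1/3)*3 = 1)
k(X, O) = 0 (k(X, O) = (O**3*5)*0 = (5*O**3)*0 = 0)
Q(d, A) = -4*d + 480*A*d (Q(d, A) = -4*((-120*d)*A + d) = -4*(-120*A*d + d) = -4*(d - 120*A*d) = -4*d + 480*A*d)
sqrt(-38372 + Q(k(0, (6*m(-4))*6), 134)) = sqrt(-38372 + 4*0*(-1 + 120*134)) = sqrt(-38372 + 4*0*(-1 + 16080)) = sqrt(-38372 + 4*0*16079) = sqrt(-38372 + 0) = sqrt(-38372) = 2*I*sqrt(9593)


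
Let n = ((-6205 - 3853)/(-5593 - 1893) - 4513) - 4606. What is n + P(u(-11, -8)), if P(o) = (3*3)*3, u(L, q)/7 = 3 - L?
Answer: -34026327/3743 ≈ -9090.7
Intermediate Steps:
u(L, q) = 21 - 7*L (u(L, q) = 7*(3 - L) = 21 - 7*L)
P(o) = 27 (P(o) = 9*3 = 27)
n = -34127388/3743 (n = (-10058/(-7486) - 4513) - 4606 = (-10058*(-1/7486) - 4513) - 4606 = (5029/3743 - 4513) - 4606 = -16887130/3743 - 4606 = -34127388/3743 ≈ -9117.7)
n + P(u(-11, -8)) = -34127388/3743 + 27 = -34026327/3743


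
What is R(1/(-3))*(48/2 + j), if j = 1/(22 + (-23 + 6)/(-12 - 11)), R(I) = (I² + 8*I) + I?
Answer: -326950/4707 ≈ -69.460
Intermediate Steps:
R(I) = I² + 9*I
j = 23/523 (j = 1/(22 - 17/(-23)) = 1/(22 - 17*(-1/23)) = 1/(22 + 17/23) = 1/(523/23) = 23/523 ≈ 0.043977)
R(1/(-3))*(48/2 + j) = ((9 + 1/(-3))/(-3))*(48/2 + 23/523) = (-(9 - ⅓)/3)*(48*(½) + 23/523) = (-⅓*26/3)*(24 + 23/523) = -26/9*12575/523 = -326950/4707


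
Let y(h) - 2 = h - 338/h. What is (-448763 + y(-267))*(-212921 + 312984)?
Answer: -11996566878694/267 ≈ -4.4931e+10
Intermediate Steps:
y(h) = 2 + h - 338/h (y(h) = 2 + (h - 338/h) = 2 + h - 338/h)
(-448763 + y(-267))*(-212921 + 312984) = (-448763 + (2 - 267 - 338/(-267)))*(-212921 + 312984) = (-448763 + (2 - 267 - 338*(-1/267)))*100063 = (-448763 + (2 - 267 + 338/267))*100063 = (-448763 - 70417/267)*100063 = -119890138/267*100063 = -11996566878694/267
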